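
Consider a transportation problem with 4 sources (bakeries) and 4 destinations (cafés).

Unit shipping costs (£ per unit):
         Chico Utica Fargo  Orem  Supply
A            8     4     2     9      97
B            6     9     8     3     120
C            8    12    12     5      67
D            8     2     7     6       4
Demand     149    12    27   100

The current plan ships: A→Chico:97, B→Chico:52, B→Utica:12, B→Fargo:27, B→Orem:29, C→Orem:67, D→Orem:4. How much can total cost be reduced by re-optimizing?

Current plan cost = 97·8 + 52·6 + 12·9 + 27·8 + 29·3 + 67·5 + 4·6 = £1858.
Optimal plan:
  A->Chico: 62 trays
  A->Utica: 8 trays
  A->Fargo: 27 trays
  B->Chico: 20 trays
  B->Orem: 100 trays
  C->Chico: 67 trays
  D->Utica: 4 trays
Optimal cost = £1546.
Saving = 1858 − 1546 = £312.

312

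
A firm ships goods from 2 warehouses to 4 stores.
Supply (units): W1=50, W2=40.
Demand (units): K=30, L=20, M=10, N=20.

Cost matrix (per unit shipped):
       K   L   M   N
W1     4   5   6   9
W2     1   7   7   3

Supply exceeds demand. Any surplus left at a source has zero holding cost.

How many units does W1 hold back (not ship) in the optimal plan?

10

An optimal plan:
  W1→K: 10 × 4 = 40
  W1→L: 20 × 5 = 100
  W1→M: 10 × 6 = 60
  W2→K: 20 × 1 = 20
  W2→N: 20 × 3 = 60
Total cost = 280.
W1 ships 40 of its 50, leaving 10.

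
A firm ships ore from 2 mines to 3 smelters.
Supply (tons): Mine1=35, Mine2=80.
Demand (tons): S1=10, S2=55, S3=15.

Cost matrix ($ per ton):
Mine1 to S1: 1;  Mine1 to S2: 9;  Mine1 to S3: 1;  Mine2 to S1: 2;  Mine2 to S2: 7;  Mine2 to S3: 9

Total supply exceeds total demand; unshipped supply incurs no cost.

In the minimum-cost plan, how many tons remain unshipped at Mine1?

10

Minimum-cost shipments:
  Mine1->S1: 10 × $1 = $10
  Mine1->S3: 15 × $1 = $15
  Mine2->S2: 55 × $7 = $385
Total cost = $410.
Mine1 ships 25 of its 35, leaving 10.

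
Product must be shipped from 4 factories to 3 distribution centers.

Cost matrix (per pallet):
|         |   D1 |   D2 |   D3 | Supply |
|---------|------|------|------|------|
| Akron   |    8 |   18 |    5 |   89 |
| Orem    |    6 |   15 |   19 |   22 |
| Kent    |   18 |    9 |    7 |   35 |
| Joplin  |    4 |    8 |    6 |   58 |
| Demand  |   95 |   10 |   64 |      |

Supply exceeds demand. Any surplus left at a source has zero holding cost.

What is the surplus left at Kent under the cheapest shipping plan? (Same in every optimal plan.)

Minimum-cost shipments:
  Akron→D1: 15 × 8 = 120
  Akron→D3: 64 × 5 = 320
  Orem→D1: 22 × 6 = 132
  Kent→D2: 10 × 9 = 90
  Joplin→D1: 58 × 4 = 232
Total cost = 894.
Kent ships 10 of its 35, leaving 25.

25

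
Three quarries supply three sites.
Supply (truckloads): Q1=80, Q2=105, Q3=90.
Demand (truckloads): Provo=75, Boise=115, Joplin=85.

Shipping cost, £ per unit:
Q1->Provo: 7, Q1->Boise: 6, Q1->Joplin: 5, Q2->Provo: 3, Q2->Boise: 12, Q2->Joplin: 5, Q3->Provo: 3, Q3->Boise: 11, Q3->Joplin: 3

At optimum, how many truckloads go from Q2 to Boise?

Optimal shipments:
  Q1->Boise: 80 × £6 = £480
  Q2->Provo: 75 × £3 = £225
  Q2->Boise: 30 × £12 = £360
  Q3->Boise: 5 × £11 = £55
  Q3->Joplin: 85 × £3 = £255
Total cost = £1375.
So Q2→Boise carries 30 truckloads.

30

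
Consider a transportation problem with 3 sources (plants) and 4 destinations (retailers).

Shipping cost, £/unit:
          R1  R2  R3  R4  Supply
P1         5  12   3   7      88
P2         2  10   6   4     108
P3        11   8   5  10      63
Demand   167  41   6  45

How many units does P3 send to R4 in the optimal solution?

Optimal shipments:
  P1→R1: 59 × £5 = £295
  P1→R4: 29 × £7 = £203
  P2→R1: 108 × £2 = £216
  P3→R2: 41 × £8 = £328
  P3→R3: 6 × £5 = £30
  P3→R4: 16 × £10 = £160
Total cost = £1232.
So P3→R4 carries 16 units.

16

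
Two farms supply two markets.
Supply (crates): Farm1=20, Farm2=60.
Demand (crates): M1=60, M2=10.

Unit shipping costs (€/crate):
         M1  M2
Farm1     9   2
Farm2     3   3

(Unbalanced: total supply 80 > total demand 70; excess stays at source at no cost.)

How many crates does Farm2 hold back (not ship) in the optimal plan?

An optimal plan:
  Farm1→M2: 10 × €2 = €20
  Farm2→M1: 60 × €3 = €180
Total cost = €200.
Farm2 ships 60 of its 60, leaving 0.

0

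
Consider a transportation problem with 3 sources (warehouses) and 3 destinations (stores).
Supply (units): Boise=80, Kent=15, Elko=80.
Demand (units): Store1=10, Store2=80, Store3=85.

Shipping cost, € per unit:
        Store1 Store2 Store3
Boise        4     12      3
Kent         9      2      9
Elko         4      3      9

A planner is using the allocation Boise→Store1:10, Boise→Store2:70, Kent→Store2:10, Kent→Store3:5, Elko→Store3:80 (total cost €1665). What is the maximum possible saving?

Current plan cost = 10·4 + 70·12 + 10·2 + 5·9 + 80·9 = €1665.
Optimal plan:
  Boise to Store3: 80 × €3 = €240
  Kent to Store2: 15 × €2 = €30
  Elko to Store1: 10 × €4 = €40
  Elko to Store2: 65 × €3 = €195
  Elko to Store3: 5 × €9 = €45
Optimal cost = €550.
Saving = 1665 − 550 = €1115.

1115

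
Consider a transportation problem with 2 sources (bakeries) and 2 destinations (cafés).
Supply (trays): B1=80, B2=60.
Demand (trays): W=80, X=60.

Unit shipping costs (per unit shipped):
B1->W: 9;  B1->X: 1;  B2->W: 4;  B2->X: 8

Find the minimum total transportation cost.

480

A cheapest plan:
  B1 to W: 20 trays
  B1 to X: 60 trays
  B2 to W: 60 trays
Total cost = 480.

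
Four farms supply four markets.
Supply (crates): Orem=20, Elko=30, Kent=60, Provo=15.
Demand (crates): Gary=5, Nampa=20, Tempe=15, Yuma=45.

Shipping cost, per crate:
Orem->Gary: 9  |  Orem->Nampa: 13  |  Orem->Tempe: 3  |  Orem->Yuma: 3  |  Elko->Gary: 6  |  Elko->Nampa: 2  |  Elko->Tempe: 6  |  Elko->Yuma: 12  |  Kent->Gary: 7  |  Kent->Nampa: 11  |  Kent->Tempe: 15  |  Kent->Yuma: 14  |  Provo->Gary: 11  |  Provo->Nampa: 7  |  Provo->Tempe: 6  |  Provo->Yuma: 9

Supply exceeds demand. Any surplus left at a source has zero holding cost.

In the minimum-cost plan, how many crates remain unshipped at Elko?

0

Minimum-cost shipments:
  Orem–Yuma: 20 × 3 = 60
  Elko–Nampa: 20 × 2 = 40
  Elko–Tempe: 10 × 6 = 60
  Kent–Gary: 5 × 7 = 35
  Kent–Yuma: 15 × 14 = 210
  Provo–Tempe: 5 × 6 = 30
  Provo–Yuma: 10 × 9 = 90
Total cost = 525.
Elko ships 30 of its 30, leaving 0.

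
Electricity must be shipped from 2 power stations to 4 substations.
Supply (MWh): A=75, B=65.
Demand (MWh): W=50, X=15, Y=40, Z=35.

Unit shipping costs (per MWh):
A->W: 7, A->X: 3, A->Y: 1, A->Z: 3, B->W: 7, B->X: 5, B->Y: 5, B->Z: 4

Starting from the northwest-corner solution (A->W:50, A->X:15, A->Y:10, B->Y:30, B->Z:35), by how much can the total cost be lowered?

140

Current plan cost = 50·7 + 15·3 + 10·1 + 30·5 + 35·4 = 695.
Optimal plan:
  A–X: 15 × 3 = 45
  A–Y: 40 × 1 = 40
  A–Z: 20 × 3 = 60
  B–W: 50 × 7 = 350
  B–Z: 15 × 4 = 60
Optimal cost = 555.
Saving = 695 − 555 = 140.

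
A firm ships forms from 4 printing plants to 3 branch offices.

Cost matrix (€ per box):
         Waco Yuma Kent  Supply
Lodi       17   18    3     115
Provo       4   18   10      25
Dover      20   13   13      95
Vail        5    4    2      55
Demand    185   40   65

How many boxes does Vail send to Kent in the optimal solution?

The minimum-cost plan:
  Lodi–Waco: 50 × €17 = €850
  Lodi–Kent: 65 × €3 = €195
  Provo–Waco: 25 × €4 = €100
  Dover–Waco: 55 × €20 = €1100
  Dover–Yuma: 40 × €13 = €520
  Vail–Waco: 55 × €5 = €275
Total cost = €3040.
The route Vail→Kent is not used.

0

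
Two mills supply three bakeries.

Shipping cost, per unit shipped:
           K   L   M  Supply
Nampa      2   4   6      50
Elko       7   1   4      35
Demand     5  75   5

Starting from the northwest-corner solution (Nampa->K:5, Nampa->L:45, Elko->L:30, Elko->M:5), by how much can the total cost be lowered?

Current plan cost = 5·2 + 45·4 + 30·1 + 5·4 = 240.
Optimal plan:
  Nampa–K: 5 × 2 = 10
  Nampa–L: 40 × 4 = 160
  Nampa–M: 5 × 6 = 30
  Elko–L: 35 × 1 = 35
Optimal cost = 235.
Saving = 240 − 235 = 5.

5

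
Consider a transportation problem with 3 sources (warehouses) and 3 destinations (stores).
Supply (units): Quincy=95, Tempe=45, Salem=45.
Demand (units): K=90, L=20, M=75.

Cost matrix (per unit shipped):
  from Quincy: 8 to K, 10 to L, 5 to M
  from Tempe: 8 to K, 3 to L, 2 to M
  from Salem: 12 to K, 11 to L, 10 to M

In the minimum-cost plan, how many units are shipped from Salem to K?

Solving gives:
  Quincy–K: 45 units
  Quincy–M: 50 units
  Tempe–L: 20 units
  Tempe–M: 25 units
  Salem–K: 45 units
Total cost = 1260.
So Salem→K carries 45 units.

45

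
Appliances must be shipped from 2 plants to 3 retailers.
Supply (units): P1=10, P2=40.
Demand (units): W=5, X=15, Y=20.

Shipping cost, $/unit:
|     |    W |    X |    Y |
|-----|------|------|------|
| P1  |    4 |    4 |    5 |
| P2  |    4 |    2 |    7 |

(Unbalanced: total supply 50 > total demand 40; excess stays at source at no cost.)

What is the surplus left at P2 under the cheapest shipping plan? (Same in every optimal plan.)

10

An optimal plan:
  P1->Y: 10 units
  P2->W: 5 units
  P2->X: 15 units
  P2->Y: 10 units
Total cost = $170.
P2 ships 30 of its 40, leaving 10.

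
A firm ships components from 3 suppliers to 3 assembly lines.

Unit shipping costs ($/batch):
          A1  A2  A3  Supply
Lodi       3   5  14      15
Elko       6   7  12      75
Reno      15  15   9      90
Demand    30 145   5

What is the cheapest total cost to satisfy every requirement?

1875

One minimum-cost allocation:
  Lodi to A1: 15 batches
  Elko to A1: 15 batches
  Elko to A2: 60 batches
  Reno to A2: 85 batches
  Reno to A3: 5 batches
Total cost = $1875.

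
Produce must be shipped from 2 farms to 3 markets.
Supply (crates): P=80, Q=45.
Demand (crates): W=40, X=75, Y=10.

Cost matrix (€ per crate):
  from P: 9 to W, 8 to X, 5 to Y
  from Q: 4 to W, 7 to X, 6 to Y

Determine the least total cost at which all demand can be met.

805

Optimal allocation:
  P->X: 70 × €8 = €560
  P->Y: 10 × €5 = €50
  Q->W: 40 × €4 = €160
  Q->X: 5 × €7 = €35
Total = 560 + 50 + 160 + 35 = €805.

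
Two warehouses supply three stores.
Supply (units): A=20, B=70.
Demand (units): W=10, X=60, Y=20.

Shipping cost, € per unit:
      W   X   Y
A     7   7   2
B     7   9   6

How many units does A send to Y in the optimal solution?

20

Solving gives:
  A→Y: 20 × €2 = €40
  B→W: 10 × €7 = €70
  B→X: 60 × €9 = €540
Total cost = €650.
So A→Y carries 20 units.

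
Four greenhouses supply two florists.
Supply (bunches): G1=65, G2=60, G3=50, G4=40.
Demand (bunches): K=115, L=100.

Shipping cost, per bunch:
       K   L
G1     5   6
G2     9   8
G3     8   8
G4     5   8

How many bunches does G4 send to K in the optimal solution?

40

Optimal shipments:
  G1–K: 65 × 5 = 325
  G2–L: 60 × 8 = 480
  G3–K: 10 × 8 = 80
  G3–L: 40 × 8 = 320
  G4–K: 40 × 5 = 200
Total cost = 1405.
So G4→K carries 40 bunches.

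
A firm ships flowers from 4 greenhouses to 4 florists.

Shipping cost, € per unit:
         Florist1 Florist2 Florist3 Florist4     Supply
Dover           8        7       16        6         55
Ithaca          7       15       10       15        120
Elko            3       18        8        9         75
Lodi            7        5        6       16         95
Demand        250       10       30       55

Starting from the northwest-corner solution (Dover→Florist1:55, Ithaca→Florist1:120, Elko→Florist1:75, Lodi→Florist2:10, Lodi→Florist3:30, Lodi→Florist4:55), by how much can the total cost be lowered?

Current plan cost = 55·8 + 120·7 + 75·3 + 10·5 + 30·6 + 55·16 = €2615.
Optimal plan:
  Dover–Florist4: 55 × €6 = €330
  Ithaca–Florist1: 120 × €7 = €840
  Elko–Florist1: 75 × €3 = €225
  Lodi–Florist1: 55 × €7 = €385
  Lodi–Florist2: 10 × €5 = €50
  Lodi–Florist3: 30 × €6 = €180
Optimal cost = €2010.
Saving = 2615 − 2010 = €605.

605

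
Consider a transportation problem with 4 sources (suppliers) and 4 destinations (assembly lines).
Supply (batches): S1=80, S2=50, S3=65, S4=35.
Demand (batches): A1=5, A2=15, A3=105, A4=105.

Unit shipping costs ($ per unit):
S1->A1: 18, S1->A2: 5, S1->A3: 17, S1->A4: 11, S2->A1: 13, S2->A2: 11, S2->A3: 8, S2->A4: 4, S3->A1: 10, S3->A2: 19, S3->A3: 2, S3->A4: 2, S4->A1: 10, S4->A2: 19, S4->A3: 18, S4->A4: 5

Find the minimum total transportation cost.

1480

An optimal shipping plan:
  S1→A2: 15 × $5 = $75
  S1→A4: 65 × $11 = $715
  S2→A3: 40 × $8 = $320
  S2→A4: 10 × $4 = $40
  S3→A3: 65 × $2 = $130
  S4→A1: 5 × $10 = $50
  S4→A4: 30 × $5 = $150
Total = 75 + 715 + 320 + 40 + 130 + 50 + 150 = $1480.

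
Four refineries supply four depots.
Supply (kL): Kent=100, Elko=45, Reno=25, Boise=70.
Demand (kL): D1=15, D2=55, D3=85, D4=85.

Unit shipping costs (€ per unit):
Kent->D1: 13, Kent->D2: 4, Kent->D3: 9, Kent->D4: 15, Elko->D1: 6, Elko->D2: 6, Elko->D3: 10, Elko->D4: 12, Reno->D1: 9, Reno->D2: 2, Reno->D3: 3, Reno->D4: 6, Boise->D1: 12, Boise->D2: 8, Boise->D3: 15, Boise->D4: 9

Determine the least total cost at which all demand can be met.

Optimal allocation:
  Kent to D2: 55 × €4 = €220
  Kent to D3: 45 × €9 = €405
  Elko to D1: 15 × €6 = €90
  Elko to D3: 15 × €10 = €150
  Elko to D4: 15 × €12 = €180
  Reno to D3: 25 × €3 = €75
  Boise to D4: 70 × €9 = €630
Total = 220 + 405 + 90 + 150 + 180 + 75 + 630 = €1750.

1750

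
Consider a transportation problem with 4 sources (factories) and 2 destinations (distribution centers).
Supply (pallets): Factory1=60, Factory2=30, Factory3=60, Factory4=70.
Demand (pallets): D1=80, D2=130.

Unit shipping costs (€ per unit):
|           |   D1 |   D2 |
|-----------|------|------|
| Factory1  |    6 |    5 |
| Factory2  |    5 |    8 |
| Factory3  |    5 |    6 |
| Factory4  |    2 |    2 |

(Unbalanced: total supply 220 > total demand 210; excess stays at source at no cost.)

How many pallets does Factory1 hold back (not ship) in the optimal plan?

Minimum-cost shipments:
  Factory1–D2: 60 × €5 = €300
  Factory2–D1: 20 × €5 = €100
  Factory3–D1: 60 × €5 = €300
  Factory4–D2: 70 × €2 = €140
Total cost = €840.
Factory1 ships 60 of its 60, leaving 0.

0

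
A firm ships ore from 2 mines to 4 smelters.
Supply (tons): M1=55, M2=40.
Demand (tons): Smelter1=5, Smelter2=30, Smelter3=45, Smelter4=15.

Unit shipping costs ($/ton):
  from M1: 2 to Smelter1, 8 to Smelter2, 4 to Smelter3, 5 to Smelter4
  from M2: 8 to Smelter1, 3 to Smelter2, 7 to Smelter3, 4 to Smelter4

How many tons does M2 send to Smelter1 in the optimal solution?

The minimum-cost plan:
  M1 to Smelter1: 5 tons
  M1 to Smelter3: 45 tons
  M1 to Smelter4: 5 tons
  M2 to Smelter2: 30 tons
  M2 to Smelter4: 10 tons
Total cost = $345.
The route M2→Smelter1 is not used.

0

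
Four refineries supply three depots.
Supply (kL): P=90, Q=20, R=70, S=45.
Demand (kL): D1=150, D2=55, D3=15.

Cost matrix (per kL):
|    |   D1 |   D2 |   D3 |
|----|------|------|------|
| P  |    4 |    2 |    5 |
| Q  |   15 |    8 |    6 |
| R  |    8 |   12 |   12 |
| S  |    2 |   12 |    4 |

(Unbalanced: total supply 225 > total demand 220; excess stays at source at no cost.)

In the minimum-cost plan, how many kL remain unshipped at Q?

5

An optimal plan:
  P–D1: 35 × 4 = 140
  P–D2: 55 × 2 = 110
  Q–D3: 15 × 6 = 90
  R–D1: 70 × 8 = 560
  S–D1: 45 × 2 = 90
Total cost = 990.
Q ships 15 of its 20, leaving 5.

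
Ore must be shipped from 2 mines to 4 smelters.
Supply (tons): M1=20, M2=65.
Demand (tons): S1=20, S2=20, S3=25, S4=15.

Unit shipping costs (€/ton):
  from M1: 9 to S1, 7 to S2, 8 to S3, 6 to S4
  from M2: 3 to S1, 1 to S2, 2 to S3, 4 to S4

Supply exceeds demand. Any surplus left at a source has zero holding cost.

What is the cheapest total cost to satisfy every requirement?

220

Optimal allocation:
  M1->S4: 15 tons
  M2->S1: 20 tons
  M2->S2: 20 tons
  M2->S3: 25 tons
Total cost = €220.
(Supply check: M1 ships 15; M2 ships 65.)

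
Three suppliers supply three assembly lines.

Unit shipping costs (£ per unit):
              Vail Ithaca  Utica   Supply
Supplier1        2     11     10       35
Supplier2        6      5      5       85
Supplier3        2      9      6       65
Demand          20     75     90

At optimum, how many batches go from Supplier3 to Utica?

Solving gives:
  Supplier1->Vail: 20 × £2 = £40
  Supplier1->Utica: 15 × £10 = £150
  Supplier2->Ithaca: 75 × £5 = £375
  Supplier2->Utica: 10 × £5 = £50
  Supplier3->Utica: 65 × £6 = £390
Total cost = £1005.
So Supplier3→Utica carries 65 batches.

65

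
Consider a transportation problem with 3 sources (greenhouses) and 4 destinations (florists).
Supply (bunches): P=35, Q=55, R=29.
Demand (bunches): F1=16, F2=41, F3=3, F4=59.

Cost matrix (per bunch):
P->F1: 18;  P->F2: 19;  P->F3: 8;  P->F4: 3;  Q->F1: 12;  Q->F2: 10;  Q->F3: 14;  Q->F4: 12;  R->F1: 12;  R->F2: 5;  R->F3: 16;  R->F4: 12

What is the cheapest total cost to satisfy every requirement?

An optimal shipping plan:
  P→F4: 35 bunches
  Q→F1: 16 bunches
  Q→F2: 12 bunches
  Q→F3: 3 bunches
  Q→F4: 24 bunches
  R→F2: 29 bunches
Total cost = 892.
(Supply check: P ships 35; Q ships 55; R ships 29.)

892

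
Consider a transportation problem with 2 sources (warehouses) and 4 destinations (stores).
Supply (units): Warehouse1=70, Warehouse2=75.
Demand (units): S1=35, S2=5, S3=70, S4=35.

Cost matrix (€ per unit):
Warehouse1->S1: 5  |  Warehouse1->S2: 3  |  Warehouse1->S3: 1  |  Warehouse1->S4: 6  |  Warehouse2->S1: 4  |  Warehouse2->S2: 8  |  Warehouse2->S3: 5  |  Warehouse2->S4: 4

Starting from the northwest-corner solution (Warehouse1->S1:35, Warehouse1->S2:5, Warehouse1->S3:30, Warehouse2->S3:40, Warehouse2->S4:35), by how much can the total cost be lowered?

Current plan cost = 35·5 + 5·3 + 30·1 + 40·5 + 35·4 = €560.
Optimal plan:
  Warehouse1 to S2: 5 × €3 = €15
  Warehouse1 to S3: 65 × €1 = €65
  Warehouse2 to S1: 35 × €4 = €140
  Warehouse2 to S3: 5 × €5 = €25
  Warehouse2 to S4: 35 × €4 = €140
Optimal cost = €385.
Saving = 560 − 385 = €175.

175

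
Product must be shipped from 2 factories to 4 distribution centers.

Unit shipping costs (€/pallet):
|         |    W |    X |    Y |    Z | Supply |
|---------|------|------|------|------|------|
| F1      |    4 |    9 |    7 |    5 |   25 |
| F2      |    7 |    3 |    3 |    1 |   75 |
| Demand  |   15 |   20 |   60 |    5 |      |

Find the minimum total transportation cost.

An optimal shipping plan:
  F1→W: 15 pallets
  F1→Y: 5 pallets
  F1→Z: 5 pallets
  F2→X: 20 pallets
  F2→Y: 55 pallets
Total cost = €345.

345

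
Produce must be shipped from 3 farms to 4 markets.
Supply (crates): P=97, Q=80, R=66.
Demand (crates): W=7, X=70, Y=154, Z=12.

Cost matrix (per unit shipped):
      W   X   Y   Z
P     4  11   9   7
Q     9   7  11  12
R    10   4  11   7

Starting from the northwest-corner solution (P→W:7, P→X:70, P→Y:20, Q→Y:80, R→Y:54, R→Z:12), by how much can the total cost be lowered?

594

Current plan cost = 7·4 + 70·11 + 20·9 + 80·11 + 54·11 + 12·7 = 2536.
Optimal plan:
  P→W: 7 × 4 = 28
  P→Y: 78 × 9 = 702
  P→Z: 12 × 7 = 84
  Q→X: 4 × 7 = 28
  Q→Y: 76 × 11 = 836
  R→X: 66 × 4 = 264
Optimal cost = 1942.
Saving = 2536 − 1942 = 594.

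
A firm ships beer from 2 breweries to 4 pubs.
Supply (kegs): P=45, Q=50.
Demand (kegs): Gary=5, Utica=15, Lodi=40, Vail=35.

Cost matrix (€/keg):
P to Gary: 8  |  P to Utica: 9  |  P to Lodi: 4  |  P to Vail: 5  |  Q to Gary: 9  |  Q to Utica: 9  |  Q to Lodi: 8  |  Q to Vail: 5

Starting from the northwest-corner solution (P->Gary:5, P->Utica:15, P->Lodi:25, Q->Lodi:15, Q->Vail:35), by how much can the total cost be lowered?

60

Current plan cost = 5·8 + 15·9 + 25·4 + 15·8 + 35·5 = €570.
Optimal plan:
  P->Gary: 5 × €8 = €40
  P->Lodi: 40 × €4 = €160
  Q->Utica: 15 × €9 = €135
  Q->Vail: 35 × €5 = €175
Optimal cost = €510.
Saving = 570 − 510 = €60.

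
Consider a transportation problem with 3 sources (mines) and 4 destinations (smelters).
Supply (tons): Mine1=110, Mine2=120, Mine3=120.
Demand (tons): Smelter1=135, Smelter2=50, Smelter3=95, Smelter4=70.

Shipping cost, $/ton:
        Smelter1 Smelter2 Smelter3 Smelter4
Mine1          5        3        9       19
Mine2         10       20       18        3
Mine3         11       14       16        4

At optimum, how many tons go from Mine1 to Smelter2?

50

Optimal shipments:
  Mine1->Smelter2: 50 × $3 = $150
  Mine1->Smelter3: 60 × $9 = $540
  Mine2->Smelter1: 120 × $10 = $1200
  Mine3->Smelter1: 15 × $11 = $165
  Mine3->Smelter3: 35 × $16 = $560
  Mine3->Smelter4: 70 × $4 = $280
Total cost = $2895.
So Mine1→Smelter2 carries 50 tons.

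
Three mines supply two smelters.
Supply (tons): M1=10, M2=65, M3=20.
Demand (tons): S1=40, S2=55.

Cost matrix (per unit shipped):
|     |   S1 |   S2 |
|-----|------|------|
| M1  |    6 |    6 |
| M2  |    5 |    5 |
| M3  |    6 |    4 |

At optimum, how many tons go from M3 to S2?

Solving gives:
  M1→S1: 10 × 6 = 60
  M2→S1: 30 × 5 = 150
  M2→S2: 35 × 5 = 175
  M3→S2: 20 × 4 = 80
Total cost = 465.
So M3→S2 carries 20 tons.

20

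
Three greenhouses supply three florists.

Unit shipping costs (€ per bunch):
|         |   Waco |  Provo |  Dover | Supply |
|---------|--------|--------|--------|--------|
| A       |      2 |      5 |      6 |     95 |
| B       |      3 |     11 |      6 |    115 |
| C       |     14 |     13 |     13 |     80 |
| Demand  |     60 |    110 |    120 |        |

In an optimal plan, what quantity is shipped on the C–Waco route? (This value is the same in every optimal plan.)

0

Optimal shipments:
  A→Provo: 95 × €5 = €475
  B→Waco: 60 × €3 = €180
  B→Dover: 55 × €6 = €330
  C→Provo: 15 × €13 = €195
  C→Dover: 65 × €13 = €845
Total cost = €2025.
The route C→Waco is not used.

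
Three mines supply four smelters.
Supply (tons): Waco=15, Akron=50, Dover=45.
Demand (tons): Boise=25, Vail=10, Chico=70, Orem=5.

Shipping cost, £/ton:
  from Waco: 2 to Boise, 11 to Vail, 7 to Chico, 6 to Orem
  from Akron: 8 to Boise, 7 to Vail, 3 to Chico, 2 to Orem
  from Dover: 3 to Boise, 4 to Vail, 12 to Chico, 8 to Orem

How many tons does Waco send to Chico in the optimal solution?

15

Optimal shipments:
  Waco to Chico: 15 tons
  Akron to Chico: 50 tons
  Dover to Boise: 25 tons
  Dover to Vail: 10 tons
  Dover to Chico: 5 tons
  Dover to Orem: 5 tons
Total cost = £470.
So Waco→Chico carries 15 tons.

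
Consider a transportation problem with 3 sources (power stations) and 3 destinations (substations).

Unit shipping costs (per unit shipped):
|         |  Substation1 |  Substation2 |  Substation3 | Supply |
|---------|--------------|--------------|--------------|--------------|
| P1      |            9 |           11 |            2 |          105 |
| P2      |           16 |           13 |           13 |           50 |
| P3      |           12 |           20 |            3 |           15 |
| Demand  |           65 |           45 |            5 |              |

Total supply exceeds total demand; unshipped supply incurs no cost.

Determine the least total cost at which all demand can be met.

Optimal allocation:
  P1→Substation1: 65 × 9 = 585
  P1→Substation2: 40 × 11 = 440
  P2→Substation2: 5 × 13 = 65
  P3→Substation3: 5 × 3 = 15
Total = 585 + 440 + 65 + 15 = 1105.
(Supply check: P1 ships 105; P2 ships 5; P3 ships 5.)

1105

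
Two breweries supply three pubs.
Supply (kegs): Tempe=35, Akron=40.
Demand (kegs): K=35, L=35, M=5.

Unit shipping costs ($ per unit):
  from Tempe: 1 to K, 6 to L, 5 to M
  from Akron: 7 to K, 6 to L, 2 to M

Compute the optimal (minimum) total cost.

A cheapest plan:
  Tempe–K: 35 × $1 = $35
  Akron–L: 35 × $6 = $210
  Akron–M: 5 × $2 = $10
Total = 35 + 210 + 10 = $255.

255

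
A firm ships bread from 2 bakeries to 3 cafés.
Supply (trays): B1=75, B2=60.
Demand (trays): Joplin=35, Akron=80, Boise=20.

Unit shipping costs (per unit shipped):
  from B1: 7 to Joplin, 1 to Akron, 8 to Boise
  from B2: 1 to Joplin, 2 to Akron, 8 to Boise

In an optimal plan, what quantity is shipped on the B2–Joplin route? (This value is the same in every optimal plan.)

Solving gives:
  B1→Akron: 75 × 1 = 75
  B2→Joplin: 35 × 1 = 35
  B2→Akron: 5 × 2 = 10
  B2→Boise: 20 × 8 = 160
Total cost = 280.
So B2→Joplin carries 35 trays.

35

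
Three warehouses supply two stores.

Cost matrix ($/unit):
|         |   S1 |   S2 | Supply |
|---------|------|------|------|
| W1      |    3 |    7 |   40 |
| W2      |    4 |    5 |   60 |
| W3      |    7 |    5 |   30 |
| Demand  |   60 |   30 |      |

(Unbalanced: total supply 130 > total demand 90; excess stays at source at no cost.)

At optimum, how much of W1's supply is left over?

An optimal plan:
  W1–S1: 40 × $3 = $120
  W2–S1: 20 × $4 = $80
  W3–S2: 30 × $5 = $150
Total cost = $350.
W1 ships 40 of its 40, leaving 0.

0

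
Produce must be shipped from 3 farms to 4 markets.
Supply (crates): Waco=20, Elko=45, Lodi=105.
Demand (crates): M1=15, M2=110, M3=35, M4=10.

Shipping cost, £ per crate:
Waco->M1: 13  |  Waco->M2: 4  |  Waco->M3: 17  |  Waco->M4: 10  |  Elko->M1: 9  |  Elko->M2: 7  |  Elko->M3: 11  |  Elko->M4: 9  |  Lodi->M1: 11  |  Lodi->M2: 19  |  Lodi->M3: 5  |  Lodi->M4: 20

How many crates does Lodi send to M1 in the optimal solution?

Solving gives:
  Waco→M2: 20 crates
  Elko→M2: 45 crates
  Lodi→M1: 15 crates
  Lodi→M2: 45 crates
  Lodi→M3: 35 crates
  Lodi→M4: 10 crates
Total cost = £1790.
So Lodi→M1 carries 15 crates.

15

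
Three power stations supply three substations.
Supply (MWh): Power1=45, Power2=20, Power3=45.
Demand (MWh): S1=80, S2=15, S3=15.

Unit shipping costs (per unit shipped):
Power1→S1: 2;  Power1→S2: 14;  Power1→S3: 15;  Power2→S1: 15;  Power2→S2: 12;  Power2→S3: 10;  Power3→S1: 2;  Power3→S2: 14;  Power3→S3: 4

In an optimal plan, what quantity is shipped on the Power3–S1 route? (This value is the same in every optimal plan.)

35

Optimal shipments:
  Power1->S1: 45 × 2 = 90
  Power2->S2: 15 × 12 = 180
  Power2->S3: 5 × 10 = 50
  Power3->S1: 35 × 2 = 70
  Power3->S3: 10 × 4 = 40
Total cost = 430.
So Power3→S1 carries 35 MWh.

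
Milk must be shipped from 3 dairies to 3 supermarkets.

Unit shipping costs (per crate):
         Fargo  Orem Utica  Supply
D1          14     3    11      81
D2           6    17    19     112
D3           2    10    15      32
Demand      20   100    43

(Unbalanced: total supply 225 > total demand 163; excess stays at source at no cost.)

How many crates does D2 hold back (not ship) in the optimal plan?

62

Minimum-cost shipments:
  D1->Orem: 81 × 3 = 243
  D2->Fargo: 7 × 6 = 42
  D2->Utica: 43 × 19 = 817
  D3->Fargo: 13 × 2 = 26
  D3->Orem: 19 × 10 = 190
Total cost = 1318.
D2 ships 50 of its 112, leaving 62.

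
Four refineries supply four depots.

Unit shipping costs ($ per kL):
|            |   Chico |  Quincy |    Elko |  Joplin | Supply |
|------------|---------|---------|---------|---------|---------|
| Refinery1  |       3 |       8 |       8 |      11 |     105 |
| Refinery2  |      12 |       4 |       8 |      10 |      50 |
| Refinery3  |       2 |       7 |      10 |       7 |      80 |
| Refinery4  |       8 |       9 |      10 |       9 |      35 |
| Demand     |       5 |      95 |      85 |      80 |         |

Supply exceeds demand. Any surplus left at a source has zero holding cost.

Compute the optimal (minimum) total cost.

Optimal allocation:
  Refinery1->Quincy: 20 × $8 = $160
  Refinery1->Elko: 85 × $8 = $680
  Refinery2->Quincy: 50 × $4 = $200
  Refinery3->Chico: 5 × $2 = $10
  Refinery3->Quincy: 25 × $7 = $175
  Refinery3->Joplin: 50 × $7 = $350
  Refinery4->Joplin: 30 × $9 = $270
Total = 160 + 680 + 200 + 10 + 175 + 350 + 270 = $1845.

1845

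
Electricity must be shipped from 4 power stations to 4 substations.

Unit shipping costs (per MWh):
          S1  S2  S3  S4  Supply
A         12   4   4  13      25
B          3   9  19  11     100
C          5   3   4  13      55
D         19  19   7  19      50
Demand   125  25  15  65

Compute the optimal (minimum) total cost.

1660

Optimal allocation:
  A–S4: 25 × 13 = 325
  B–S1: 95 × 3 = 285
  B–S4: 5 × 11 = 55
  C–S1: 30 × 5 = 150
  C–S2: 25 × 3 = 75
  D–S3: 15 × 7 = 105
  D–S4: 35 × 19 = 665
Total = 325 + 285 + 55 + 150 + 75 + 105 + 665 = 1660.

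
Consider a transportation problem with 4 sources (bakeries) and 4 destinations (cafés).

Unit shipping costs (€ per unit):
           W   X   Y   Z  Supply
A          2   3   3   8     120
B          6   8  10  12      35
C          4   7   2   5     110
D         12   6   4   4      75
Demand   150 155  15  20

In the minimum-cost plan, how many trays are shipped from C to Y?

15

Optimal shipments:
  A–W: 20 × €2 = €40
  A–X: 100 × €3 = €300
  B–W: 35 × €6 = €210
  C–W: 95 × €4 = €380
  C–Y: 15 × €2 = €30
  D–X: 55 × €6 = €330
  D–Z: 20 × €4 = €80
Total cost = €1370.
So C→Y carries 15 trays.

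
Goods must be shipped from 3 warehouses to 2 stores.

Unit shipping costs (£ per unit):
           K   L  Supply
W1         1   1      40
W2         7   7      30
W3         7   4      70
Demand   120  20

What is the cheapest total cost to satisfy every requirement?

680

A cheapest plan:
  W1->K: 40 × £1 = £40
  W2->K: 30 × £7 = £210
  W3->K: 50 × £7 = £350
  W3->L: 20 × £4 = £80
Total = 40 + 210 + 350 + 80 = £680.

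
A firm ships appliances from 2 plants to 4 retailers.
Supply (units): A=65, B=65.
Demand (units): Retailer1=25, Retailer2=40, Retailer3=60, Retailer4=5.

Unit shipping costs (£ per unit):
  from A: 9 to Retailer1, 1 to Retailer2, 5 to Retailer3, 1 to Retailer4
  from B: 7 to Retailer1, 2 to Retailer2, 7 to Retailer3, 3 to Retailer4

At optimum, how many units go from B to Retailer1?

25

The minimum-cost plan:
  A→Retailer3: 60 × £5 = £300
  A→Retailer4: 5 × £1 = £5
  B→Retailer1: 25 × £7 = £175
  B→Retailer2: 40 × £2 = £80
Total cost = £560.
So B→Retailer1 carries 25 units.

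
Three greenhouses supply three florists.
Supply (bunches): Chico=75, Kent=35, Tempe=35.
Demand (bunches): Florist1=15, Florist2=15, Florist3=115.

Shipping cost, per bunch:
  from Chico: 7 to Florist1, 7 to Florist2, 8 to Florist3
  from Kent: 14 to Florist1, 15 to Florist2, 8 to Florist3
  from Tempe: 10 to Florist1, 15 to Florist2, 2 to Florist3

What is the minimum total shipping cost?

920

Optimal allocation:
  Chico->Florist1: 15 × 7 = 105
  Chico->Florist2: 15 × 7 = 105
  Chico->Florist3: 45 × 8 = 360
  Kent->Florist3: 35 × 8 = 280
  Tempe->Florist3: 35 × 2 = 70
Total = 105 + 105 + 360 + 280 + 70 = 920.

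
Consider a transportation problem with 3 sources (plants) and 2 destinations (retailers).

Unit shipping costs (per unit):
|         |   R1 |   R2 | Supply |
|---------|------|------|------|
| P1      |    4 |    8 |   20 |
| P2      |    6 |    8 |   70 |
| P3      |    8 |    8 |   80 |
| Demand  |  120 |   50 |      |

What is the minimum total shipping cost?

1140

One minimum-cost allocation:
  P1->R1: 20 × 4 = 80
  P2->R1: 70 × 6 = 420
  P3->R1: 30 × 8 = 240
  P3->R2: 50 × 8 = 400
Total = 80 + 420 + 240 + 400 = 1140.
(Supply check: P1 ships 20; P2 ships 70; P3 ships 80.)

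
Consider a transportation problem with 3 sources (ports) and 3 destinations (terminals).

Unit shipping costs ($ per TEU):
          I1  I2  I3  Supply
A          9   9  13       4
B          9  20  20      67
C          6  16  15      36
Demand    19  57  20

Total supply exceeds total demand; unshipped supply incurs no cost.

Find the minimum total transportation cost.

1503

An optimal shipping plan:
  A to I2: 4 × $9 = $36
  B to I1: 19 × $9 = $171
  B to I2: 37 × $20 = $740
  C to I2: 16 × $16 = $256
  C to I3: 20 × $15 = $300
Total = 36 + 171 + 740 + 256 + 300 = $1503.
(Supply check: A ships 4; B ships 56; C ships 36.)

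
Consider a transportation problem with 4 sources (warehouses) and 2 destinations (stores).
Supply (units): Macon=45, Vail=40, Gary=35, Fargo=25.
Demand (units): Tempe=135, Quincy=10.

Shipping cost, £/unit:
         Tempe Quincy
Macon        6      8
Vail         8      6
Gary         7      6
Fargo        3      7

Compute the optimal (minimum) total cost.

890

An optimal shipping plan:
  Macon->Tempe: 45 units
  Vail->Tempe: 30 units
  Vail->Quincy: 10 units
  Gary->Tempe: 35 units
  Fargo->Tempe: 25 units
Total cost = £890.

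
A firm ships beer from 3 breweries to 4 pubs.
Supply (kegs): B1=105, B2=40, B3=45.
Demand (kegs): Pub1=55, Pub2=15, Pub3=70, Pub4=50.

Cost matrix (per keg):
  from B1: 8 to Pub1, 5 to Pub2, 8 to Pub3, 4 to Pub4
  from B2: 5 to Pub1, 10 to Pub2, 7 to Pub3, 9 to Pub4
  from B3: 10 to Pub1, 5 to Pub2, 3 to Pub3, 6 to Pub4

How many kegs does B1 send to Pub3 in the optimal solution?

Optimal shipments:
  B1->Pub1: 15 × 8 = 120
  B1->Pub2: 15 × 5 = 75
  B1->Pub3: 25 × 8 = 200
  B1->Pub4: 50 × 4 = 200
  B2->Pub1: 40 × 5 = 200
  B3->Pub3: 45 × 3 = 135
Total cost = 930.
So B1→Pub3 carries 25 kegs.

25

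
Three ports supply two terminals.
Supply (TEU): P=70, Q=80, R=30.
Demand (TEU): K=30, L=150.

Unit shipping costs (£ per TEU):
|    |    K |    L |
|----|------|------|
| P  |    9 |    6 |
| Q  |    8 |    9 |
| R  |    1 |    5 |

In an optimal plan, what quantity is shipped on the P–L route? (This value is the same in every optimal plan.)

70

Optimal shipments:
  P->L: 70 TEU
  Q->L: 80 TEU
  R->K: 30 TEU
Total cost = £1170.
So P→L carries 70 TEU.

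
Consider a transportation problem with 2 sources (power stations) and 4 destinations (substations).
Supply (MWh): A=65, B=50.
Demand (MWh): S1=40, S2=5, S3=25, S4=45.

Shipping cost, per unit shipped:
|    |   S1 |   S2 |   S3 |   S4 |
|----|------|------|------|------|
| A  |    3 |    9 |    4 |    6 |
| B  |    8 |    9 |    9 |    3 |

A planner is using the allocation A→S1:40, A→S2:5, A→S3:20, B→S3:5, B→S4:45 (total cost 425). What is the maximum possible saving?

Current plan cost = 40·3 + 5·9 + 20·4 + 5·9 + 45·3 = 425.
Optimal plan:
  A–S1: 40 × 3 = 120
  A–S3: 25 × 4 = 100
  B–S2: 5 × 9 = 45
  B–S4: 45 × 3 = 135
Optimal cost = 400.
Saving = 425 − 400 = 25.

25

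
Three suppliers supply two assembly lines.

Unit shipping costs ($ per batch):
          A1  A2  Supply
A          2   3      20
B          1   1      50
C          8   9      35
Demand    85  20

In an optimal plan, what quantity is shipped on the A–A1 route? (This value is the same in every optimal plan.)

20

The minimum-cost plan:
  A->A1: 20 batches
  B->A1: 30 batches
  B->A2: 20 batches
  C->A1: 35 batches
Total cost = $370.
So A→A1 carries 20 batches.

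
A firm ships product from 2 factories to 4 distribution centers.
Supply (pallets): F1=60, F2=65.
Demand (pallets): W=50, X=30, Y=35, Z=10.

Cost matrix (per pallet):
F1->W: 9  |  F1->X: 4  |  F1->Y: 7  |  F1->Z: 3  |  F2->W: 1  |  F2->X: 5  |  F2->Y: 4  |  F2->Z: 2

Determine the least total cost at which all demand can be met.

Optimal allocation:
  F1→X: 30 × 4 = 120
  F1→Y: 20 × 7 = 140
  F1→Z: 10 × 3 = 30
  F2→W: 50 × 1 = 50
  F2→Y: 15 × 4 = 60
Total = 120 + 140 + 30 + 50 + 60 = 400.
(Supply check: F1 ships 60; F2 ships 65.)

400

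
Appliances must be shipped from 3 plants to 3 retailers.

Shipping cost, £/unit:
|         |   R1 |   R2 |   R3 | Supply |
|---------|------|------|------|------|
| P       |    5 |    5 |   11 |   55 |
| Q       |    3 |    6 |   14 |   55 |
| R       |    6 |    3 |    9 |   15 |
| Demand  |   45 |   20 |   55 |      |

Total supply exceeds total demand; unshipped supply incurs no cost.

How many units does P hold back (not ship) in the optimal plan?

An optimal plan:
  P–R2: 15 × £5 = £75
  P–R3: 40 × £11 = £440
  Q–R1: 45 × £3 = £135
  Q–R2: 5 × £6 = £30
  R–R3: 15 × £9 = £135
Total cost = £815.
P ships 55 of its 55, leaving 0.

0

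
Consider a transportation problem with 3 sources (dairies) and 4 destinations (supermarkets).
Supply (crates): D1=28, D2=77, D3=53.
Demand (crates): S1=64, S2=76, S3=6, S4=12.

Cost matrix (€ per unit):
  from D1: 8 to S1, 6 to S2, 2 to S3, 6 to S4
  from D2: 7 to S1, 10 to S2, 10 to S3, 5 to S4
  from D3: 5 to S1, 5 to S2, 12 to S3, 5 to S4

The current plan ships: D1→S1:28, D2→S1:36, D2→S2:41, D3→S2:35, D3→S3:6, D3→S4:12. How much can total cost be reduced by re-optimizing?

Current plan cost = 28·8 + 36·7 + 41·10 + 35·5 + 6·12 + 12·5 = €1193.
Optimal plan:
  D1 to S2: 22 crates
  D1 to S3: 6 crates
  D2 to S1: 64 crates
  D2 to S2: 1 crates
  D2 to S4: 12 crates
  D3 to S2: 53 crates
Optimal cost = €927.
Saving = 1193 − 927 = €266.

266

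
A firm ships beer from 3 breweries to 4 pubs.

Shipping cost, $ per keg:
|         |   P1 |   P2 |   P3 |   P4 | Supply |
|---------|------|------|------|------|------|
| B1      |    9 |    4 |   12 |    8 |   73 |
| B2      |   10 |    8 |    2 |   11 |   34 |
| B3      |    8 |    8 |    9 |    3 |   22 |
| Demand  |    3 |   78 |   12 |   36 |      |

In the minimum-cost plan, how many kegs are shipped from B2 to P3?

12

Solving gives:
  B1->P2: 73 kegs
  B2->P1: 3 kegs
  B2->P2: 5 kegs
  B2->P3: 12 kegs
  B2->P4: 14 kegs
  B3->P4: 22 kegs
Total cost = $606.
So B2→P3 carries 12 kegs.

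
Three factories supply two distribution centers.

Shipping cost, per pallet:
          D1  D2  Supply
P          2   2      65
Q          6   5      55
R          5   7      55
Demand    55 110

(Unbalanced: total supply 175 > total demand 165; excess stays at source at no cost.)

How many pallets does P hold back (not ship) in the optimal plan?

0

Minimum-cost shipments:
  P→D2: 65 × 2 = 130
  Q→D2: 45 × 5 = 225
  R→D1: 55 × 5 = 275
Total cost = 630.
P ships 65 of its 65, leaving 0.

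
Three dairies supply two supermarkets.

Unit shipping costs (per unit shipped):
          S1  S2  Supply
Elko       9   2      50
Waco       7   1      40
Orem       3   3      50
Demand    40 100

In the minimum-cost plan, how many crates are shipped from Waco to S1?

Optimal shipments:
  Elko to S2: 50 crates
  Waco to S2: 40 crates
  Orem to S1: 40 crates
  Orem to S2: 10 crates
Total cost = 290.
The route Waco→S1 is not used.

0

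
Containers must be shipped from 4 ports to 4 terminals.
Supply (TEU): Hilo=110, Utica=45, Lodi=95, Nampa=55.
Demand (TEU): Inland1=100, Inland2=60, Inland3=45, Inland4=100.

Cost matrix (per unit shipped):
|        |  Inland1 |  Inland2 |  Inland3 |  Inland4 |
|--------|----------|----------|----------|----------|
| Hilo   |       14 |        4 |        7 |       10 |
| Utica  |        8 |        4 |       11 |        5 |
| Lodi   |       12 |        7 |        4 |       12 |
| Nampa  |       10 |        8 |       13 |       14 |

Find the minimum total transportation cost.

2295

A cheapest plan:
  Hilo–Inland2: 60 × 4 = 240
  Hilo–Inland4: 50 × 10 = 500
  Utica–Inland4: 45 × 5 = 225
  Lodi–Inland1: 45 × 12 = 540
  Lodi–Inland3: 45 × 4 = 180
  Lodi–Inland4: 5 × 12 = 60
  Nampa–Inland1: 55 × 10 = 550
Total = 240 + 500 + 225 + 540 + 180 + 60 + 550 = 2295.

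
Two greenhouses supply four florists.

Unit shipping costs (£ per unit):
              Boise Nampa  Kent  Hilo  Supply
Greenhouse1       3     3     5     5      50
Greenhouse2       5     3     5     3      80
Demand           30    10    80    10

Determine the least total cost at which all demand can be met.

550

An optimal shipping plan:
  Greenhouse1->Boise: 30 bunches
  Greenhouse1->Nampa: 10 bunches
  Greenhouse1->Kent: 10 bunches
  Greenhouse2->Kent: 70 bunches
  Greenhouse2->Hilo: 10 bunches
Total cost = £550.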